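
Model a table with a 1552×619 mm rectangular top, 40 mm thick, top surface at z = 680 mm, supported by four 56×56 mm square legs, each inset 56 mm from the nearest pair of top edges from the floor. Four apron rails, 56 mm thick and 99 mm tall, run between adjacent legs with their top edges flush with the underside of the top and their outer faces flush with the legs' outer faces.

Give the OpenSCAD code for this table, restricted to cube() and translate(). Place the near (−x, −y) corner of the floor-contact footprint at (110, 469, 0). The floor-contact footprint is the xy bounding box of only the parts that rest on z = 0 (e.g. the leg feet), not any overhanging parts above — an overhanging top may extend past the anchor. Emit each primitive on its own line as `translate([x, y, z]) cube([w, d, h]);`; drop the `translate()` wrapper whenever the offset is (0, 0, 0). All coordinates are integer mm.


// leg_h = 680 - 40 = 640
// apron z = 640 - 99 = 541
translate([54, 413, 640]) cube([1552, 619, 40]);
translate([110, 469, 0]) cube([56, 56, 640]);
translate([1494, 469, 0]) cube([56, 56, 640]);
translate([110, 920, 0]) cube([56, 56, 640]);
translate([1494, 920, 0]) cube([56, 56, 640]);
translate([166, 469, 541]) cube([1328, 56, 99]);
translate([166, 920, 541]) cube([1328, 56, 99]);
translate([110, 525, 541]) cube([56, 395, 99]);
translate([1494, 525, 541]) cube([56, 395, 99]);


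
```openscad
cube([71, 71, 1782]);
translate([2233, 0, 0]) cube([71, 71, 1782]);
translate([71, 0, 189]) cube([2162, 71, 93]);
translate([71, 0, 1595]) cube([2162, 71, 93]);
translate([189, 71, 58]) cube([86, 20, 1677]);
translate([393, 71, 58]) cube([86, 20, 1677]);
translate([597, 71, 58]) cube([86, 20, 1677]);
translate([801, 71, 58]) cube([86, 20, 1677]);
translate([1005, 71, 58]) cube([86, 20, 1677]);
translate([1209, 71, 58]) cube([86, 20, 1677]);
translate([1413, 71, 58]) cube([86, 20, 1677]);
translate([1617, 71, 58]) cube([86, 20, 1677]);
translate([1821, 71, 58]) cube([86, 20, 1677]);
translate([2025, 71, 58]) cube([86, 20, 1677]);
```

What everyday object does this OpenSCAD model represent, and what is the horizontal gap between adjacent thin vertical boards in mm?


A fence section. The picket gap is 118 mm.

Two posts, two rails, 10 pickets — a fence section. Span 2162 mm holds 10 pickets of 86 mm with 11 equal gaps: ⌊(2162 − 10·86) / 11⌋ = 118 mm.


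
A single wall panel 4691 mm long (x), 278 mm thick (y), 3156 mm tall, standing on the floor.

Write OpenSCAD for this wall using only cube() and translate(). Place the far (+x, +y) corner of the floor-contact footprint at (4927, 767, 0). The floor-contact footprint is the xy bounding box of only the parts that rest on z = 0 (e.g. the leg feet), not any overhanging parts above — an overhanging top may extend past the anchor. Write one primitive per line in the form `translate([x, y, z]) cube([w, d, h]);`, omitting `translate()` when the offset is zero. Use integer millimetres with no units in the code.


translate([236, 489, 0]) cube([4691, 278, 3156]);


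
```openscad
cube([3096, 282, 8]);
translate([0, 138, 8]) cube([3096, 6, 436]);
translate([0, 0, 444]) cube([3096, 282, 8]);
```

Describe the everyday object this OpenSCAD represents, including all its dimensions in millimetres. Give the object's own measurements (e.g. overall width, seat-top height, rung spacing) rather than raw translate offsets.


An I-beam lying along x, 3096 mm long. Overall section height 452 mm. Two flanges 282 mm wide (y) and 8 mm thick, one on the floor and one at the top; a web 6 mm thick runs between them, centred on the flange width.


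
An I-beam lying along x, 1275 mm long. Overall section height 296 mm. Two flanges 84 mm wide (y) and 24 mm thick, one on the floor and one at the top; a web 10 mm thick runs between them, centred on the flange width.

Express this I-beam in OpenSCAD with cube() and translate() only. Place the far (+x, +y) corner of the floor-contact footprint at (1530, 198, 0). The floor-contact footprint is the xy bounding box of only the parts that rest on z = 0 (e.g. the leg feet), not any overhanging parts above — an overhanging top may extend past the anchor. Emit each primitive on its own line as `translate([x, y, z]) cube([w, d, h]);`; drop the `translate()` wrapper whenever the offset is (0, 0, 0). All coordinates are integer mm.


translate([255, 114, 0]) cube([1275, 84, 24]);
translate([255, 151, 24]) cube([1275, 10, 248]);
translate([255, 114, 272]) cube([1275, 84, 24]);


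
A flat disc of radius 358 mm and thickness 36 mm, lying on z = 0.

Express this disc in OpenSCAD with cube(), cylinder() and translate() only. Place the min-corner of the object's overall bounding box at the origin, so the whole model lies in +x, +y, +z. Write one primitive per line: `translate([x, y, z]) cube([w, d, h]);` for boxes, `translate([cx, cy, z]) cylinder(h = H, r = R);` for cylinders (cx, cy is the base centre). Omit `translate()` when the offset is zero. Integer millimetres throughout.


translate([358, 358, 0]) cylinder(h = 36, r = 358);


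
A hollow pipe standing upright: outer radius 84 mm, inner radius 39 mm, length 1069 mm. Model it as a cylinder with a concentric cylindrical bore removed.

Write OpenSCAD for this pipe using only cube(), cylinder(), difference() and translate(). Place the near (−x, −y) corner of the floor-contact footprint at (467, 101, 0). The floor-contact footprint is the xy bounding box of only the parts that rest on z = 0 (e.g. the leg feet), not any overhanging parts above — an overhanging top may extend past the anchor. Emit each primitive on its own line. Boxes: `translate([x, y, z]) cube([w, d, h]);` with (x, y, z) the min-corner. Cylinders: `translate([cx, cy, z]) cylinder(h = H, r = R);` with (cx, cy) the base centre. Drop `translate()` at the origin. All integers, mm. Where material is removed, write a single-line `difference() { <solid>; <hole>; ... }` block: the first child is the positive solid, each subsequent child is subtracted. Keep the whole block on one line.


difference() { translate([551, 185, 0]) cylinder(h = 1069, r = 84); translate([551, 185, 0]) cylinder(h = 1069, r = 39); }


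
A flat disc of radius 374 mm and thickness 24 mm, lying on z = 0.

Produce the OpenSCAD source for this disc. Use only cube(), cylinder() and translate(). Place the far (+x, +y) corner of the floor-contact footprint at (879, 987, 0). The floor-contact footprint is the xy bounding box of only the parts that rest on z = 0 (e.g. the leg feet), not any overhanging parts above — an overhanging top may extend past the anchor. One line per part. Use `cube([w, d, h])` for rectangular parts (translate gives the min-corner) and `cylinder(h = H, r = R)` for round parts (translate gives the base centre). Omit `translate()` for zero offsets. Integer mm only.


translate([505, 613, 0]) cylinder(h = 24, r = 374);


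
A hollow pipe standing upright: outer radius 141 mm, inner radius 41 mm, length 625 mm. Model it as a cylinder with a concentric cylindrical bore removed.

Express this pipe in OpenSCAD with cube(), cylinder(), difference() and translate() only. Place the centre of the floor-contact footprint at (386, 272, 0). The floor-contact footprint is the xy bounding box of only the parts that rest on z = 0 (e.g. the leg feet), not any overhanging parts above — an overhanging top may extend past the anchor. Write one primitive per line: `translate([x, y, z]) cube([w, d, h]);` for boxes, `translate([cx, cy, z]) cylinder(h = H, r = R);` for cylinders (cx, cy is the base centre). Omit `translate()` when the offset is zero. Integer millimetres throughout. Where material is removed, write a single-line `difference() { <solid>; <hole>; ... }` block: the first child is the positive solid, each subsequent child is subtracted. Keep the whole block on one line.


difference() { translate([386, 272, 0]) cylinder(h = 625, r = 141); translate([386, 272, 0]) cylinder(h = 625, r = 41); }


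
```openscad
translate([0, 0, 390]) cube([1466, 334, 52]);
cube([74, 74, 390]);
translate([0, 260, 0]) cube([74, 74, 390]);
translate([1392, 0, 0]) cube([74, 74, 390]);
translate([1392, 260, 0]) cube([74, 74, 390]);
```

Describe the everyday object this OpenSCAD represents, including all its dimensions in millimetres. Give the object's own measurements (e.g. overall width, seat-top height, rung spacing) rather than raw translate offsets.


A bench: a 1466×334 mm seat slab, 52 mm thick, top at z = 442 mm, on four 74×74 mm square legs flush with the seat corners and standing on z = 0.


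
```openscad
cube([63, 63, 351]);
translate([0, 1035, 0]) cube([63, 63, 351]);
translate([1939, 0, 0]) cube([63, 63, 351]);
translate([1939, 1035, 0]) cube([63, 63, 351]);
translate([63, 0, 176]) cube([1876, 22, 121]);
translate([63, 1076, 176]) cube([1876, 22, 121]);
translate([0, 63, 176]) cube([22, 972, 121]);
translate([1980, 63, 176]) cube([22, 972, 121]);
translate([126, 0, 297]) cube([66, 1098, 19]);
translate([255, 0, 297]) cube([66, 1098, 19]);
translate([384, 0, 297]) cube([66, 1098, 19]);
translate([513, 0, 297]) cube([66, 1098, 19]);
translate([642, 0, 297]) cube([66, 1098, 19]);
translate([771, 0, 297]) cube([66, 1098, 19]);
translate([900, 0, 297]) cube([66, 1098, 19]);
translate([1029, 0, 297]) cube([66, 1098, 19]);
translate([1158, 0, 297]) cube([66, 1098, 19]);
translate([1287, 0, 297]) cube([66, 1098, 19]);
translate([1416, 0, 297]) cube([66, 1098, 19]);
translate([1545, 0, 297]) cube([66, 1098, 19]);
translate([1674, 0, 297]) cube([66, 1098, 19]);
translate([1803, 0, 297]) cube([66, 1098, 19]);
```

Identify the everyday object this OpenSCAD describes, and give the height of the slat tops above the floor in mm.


A bed frame. The slat-top height is 316 mm.

Four posts, four rails, and a row of slats — a bed frame. Slats sit on the rails at z = 176 + 121 = 297; with slat thickness 19, the top is 316 mm.


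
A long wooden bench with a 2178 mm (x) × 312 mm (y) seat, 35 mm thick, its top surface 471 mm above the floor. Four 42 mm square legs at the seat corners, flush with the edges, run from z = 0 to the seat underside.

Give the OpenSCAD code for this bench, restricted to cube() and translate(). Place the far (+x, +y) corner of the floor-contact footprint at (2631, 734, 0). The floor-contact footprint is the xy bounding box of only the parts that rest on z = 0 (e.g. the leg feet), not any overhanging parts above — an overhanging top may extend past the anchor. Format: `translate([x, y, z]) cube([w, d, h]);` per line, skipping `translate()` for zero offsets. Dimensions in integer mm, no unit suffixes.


translate([453, 422, 436]) cube([2178, 312, 35]);
translate([453, 422, 0]) cube([42, 42, 436]);
translate([453, 692, 0]) cube([42, 42, 436]);
translate([2589, 422, 0]) cube([42, 42, 436]);
translate([2589, 692, 0]) cube([42, 42, 436]);


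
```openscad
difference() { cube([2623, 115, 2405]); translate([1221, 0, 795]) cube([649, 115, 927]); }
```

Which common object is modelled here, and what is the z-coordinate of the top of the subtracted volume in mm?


A wall with a window opening. The window head height is 1722 mm.

A wall with a rectangular opening subtracted — a window. Sill at z = 795, opening 927 mm tall, so the head is at 795 + 927 = 1722 mm.


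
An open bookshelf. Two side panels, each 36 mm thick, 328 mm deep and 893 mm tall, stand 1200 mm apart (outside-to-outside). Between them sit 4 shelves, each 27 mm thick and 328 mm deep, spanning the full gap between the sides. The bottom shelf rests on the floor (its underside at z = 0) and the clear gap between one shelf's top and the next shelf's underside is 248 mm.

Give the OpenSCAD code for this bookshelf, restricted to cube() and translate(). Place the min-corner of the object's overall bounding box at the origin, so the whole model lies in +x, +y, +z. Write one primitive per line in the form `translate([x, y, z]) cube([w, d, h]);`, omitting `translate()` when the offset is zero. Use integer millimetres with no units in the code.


cube([36, 328, 893]);
translate([1164, 0, 0]) cube([36, 328, 893]);
translate([36, 0, 0]) cube([1128, 328, 27]);
translate([36, 0, 275]) cube([1128, 328, 27]);
translate([36, 0, 550]) cube([1128, 328, 27]);
translate([36, 0, 825]) cube([1128, 328, 27]);


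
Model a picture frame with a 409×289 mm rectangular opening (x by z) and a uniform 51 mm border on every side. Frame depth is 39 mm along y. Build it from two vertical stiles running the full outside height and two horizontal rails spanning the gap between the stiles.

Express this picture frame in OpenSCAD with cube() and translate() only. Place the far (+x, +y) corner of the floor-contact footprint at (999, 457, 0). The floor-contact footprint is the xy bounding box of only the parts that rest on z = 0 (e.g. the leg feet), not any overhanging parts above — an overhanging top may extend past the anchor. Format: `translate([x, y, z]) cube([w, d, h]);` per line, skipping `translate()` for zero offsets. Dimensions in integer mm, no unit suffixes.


translate([488, 418, 0]) cube([51, 39, 391]);
translate([948, 418, 0]) cube([51, 39, 391]);
translate([539, 418, 0]) cube([409, 39, 51]);
translate([539, 418, 340]) cube([409, 39, 51]);


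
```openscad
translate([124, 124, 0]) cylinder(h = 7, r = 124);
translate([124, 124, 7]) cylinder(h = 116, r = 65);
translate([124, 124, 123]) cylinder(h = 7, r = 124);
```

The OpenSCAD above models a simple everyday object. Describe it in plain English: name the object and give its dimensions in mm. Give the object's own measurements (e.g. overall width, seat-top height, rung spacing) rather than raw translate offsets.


A spool: two coaxial disc flanges of radius 124 mm and thickness 7 mm, joined by a core cylinder of radius 65 mm and height 116 mm. The lower flange rests on z = 0 and the three cylinders share a vertical axis.


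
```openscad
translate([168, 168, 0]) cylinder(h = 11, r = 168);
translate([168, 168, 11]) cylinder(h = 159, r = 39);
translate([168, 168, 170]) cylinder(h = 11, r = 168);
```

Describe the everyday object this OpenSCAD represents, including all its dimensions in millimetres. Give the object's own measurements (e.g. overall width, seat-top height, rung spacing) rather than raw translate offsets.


A spool: two coaxial disc flanges of radius 168 mm and thickness 11 mm, joined by a core cylinder of radius 39 mm and height 159 mm. The lower flange rests on z = 0 and the three cylinders share a vertical axis.


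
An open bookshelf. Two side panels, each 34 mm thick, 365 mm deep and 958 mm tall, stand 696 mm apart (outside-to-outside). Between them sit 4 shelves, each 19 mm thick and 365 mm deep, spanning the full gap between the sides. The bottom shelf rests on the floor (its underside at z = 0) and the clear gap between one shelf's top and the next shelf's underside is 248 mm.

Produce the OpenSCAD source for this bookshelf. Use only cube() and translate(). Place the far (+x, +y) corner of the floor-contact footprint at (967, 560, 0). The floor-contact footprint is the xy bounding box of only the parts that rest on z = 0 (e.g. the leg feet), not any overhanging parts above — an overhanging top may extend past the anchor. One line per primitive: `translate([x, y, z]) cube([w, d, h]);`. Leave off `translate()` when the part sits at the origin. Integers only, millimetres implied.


translate([271, 195, 0]) cube([34, 365, 958]);
translate([933, 195, 0]) cube([34, 365, 958]);
translate([305, 195, 0]) cube([628, 365, 19]);
translate([305, 195, 267]) cube([628, 365, 19]);
translate([305, 195, 534]) cube([628, 365, 19]);
translate([305, 195, 801]) cube([628, 365, 19]);


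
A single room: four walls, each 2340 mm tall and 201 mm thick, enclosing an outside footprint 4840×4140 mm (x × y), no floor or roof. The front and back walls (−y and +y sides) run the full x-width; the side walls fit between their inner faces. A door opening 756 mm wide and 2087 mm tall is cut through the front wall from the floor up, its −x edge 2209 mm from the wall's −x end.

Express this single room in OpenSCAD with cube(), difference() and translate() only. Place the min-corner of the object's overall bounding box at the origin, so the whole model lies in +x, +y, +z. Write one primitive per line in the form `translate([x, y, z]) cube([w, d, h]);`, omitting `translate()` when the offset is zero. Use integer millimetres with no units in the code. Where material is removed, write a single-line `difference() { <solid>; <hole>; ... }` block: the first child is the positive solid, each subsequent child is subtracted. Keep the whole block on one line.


difference() { cube([4840, 201, 2340]); translate([2209, 0, 0]) cube([756, 201, 2087]); }
translate([0, 3939, 0]) cube([4840, 201, 2340]);
translate([0, 201, 0]) cube([201, 3738, 2340]);
translate([4639, 201, 0]) cube([201, 3738, 2340]);


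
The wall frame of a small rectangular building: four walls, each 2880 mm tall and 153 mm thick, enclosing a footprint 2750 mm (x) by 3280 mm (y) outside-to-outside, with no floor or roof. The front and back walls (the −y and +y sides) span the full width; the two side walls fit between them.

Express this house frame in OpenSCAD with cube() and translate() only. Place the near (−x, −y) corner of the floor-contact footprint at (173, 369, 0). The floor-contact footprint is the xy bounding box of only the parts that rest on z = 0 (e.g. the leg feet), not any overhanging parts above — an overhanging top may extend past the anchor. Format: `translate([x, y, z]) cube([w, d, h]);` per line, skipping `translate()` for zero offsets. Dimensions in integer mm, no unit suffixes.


translate([173, 369, 0]) cube([2750, 153, 2880]);
translate([173, 3496, 0]) cube([2750, 153, 2880]);
translate([173, 522, 0]) cube([153, 2974, 2880]);
translate([2770, 522, 0]) cube([153, 2974, 2880]);


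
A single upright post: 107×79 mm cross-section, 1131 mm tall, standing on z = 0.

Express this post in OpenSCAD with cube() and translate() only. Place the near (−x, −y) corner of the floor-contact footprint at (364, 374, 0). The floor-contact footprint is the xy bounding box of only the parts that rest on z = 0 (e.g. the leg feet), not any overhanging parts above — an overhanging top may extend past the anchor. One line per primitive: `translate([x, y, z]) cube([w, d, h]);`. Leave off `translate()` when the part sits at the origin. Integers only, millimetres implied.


translate([364, 374, 0]) cube([107, 79, 1131]);


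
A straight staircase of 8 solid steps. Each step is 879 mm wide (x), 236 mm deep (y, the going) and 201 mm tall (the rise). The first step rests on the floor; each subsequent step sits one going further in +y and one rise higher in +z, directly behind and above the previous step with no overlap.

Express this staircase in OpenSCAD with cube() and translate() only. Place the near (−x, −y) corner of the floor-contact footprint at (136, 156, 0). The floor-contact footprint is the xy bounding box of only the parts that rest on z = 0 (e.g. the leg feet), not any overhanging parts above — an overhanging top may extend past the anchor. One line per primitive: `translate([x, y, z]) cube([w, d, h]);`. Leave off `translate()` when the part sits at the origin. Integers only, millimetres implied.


translate([136, 156, 0]) cube([879, 236, 201]);
translate([136, 392, 201]) cube([879, 236, 201]);
translate([136, 628, 402]) cube([879, 236, 201]);
translate([136, 864, 603]) cube([879, 236, 201]);
translate([136, 1100, 804]) cube([879, 236, 201]);
translate([136, 1336, 1005]) cube([879, 236, 201]);
translate([136, 1572, 1206]) cube([879, 236, 201]);
translate([136, 1808, 1407]) cube([879, 236, 201]);


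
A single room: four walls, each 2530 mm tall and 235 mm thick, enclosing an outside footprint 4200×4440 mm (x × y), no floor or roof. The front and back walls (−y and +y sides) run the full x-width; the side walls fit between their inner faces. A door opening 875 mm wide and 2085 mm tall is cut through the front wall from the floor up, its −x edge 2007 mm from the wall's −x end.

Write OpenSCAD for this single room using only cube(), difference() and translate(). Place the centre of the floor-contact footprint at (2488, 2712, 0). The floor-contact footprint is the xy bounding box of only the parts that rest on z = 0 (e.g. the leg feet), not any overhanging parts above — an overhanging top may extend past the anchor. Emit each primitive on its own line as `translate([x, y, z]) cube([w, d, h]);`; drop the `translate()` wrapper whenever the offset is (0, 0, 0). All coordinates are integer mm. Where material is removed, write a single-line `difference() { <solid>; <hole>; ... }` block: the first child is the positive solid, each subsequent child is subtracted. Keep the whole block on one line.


difference() { translate([388, 492, 0]) cube([4200, 235, 2530]); translate([2395, 492, 0]) cube([875, 235, 2085]); }
translate([388, 4697, 0]) cube([4200, 235, 2530]);
translate([388, 727, 0]) cube([235, 3970, 2530]);
translate([4353, 727, 0]) cube([235, 3970, 2530]);


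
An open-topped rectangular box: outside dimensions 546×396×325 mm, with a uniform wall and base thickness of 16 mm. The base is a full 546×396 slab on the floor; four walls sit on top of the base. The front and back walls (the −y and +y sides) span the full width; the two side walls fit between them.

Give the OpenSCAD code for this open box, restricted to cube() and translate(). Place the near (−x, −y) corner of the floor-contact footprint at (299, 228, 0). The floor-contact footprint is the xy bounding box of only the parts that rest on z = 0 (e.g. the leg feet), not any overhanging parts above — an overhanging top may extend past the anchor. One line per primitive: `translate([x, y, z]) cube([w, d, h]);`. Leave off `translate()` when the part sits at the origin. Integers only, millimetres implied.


translate([299, 228, 0]) cube([546, 396, 16]);
translate([299, 228, 16]) cube([546, 16, 309]);
translate([299, 608, 16]) cube([546, 16, 309]);
translate([299, 244, 16]) cube([16, 364, 309]);
translate([829, 244, 16]) cube([16, 364, 309]);


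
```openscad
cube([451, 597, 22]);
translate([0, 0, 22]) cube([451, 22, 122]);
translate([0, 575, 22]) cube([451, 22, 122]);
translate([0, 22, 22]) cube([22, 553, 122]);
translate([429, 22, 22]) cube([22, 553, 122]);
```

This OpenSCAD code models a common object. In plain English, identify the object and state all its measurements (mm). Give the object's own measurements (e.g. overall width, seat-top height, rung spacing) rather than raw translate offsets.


An open-topped rectangular box: outside dimensions 451×597×144 mm, with a uniform wall and base thickness of 22 mm. The base is a full 451×597 slab on the floor; four walls sit on top of the base. The front and back walls (the −y and +y sides) span the full width; the two side walls fit between them.


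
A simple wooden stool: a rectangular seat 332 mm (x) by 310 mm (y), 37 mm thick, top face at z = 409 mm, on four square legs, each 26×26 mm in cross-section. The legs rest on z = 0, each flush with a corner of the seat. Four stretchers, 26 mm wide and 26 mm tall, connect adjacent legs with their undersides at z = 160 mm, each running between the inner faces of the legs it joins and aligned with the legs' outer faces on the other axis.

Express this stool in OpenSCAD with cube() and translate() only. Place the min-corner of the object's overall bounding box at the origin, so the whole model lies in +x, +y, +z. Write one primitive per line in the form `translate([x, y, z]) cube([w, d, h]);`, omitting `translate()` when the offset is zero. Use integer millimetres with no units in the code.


translate([0, 0, 372]) cube([332, 310, 37]);
cube([26, 26, 372]);
translate([306, 0, 0]) cube([26, 26, 372]);
translate([0, 284, 0]) cube([26, 26, 372]);
translate([306, 284, 0]) cube([26, 26, 372]);
translate([26, 0, 160]) cube([280, 26, 26]);
translate([26, 284, 160]) cube([280, 26, 26]);
translate([0, 26, 160]) cube([26, 258, 26]);
translate([306, 26, 160]) cube([26, 258, 26]);


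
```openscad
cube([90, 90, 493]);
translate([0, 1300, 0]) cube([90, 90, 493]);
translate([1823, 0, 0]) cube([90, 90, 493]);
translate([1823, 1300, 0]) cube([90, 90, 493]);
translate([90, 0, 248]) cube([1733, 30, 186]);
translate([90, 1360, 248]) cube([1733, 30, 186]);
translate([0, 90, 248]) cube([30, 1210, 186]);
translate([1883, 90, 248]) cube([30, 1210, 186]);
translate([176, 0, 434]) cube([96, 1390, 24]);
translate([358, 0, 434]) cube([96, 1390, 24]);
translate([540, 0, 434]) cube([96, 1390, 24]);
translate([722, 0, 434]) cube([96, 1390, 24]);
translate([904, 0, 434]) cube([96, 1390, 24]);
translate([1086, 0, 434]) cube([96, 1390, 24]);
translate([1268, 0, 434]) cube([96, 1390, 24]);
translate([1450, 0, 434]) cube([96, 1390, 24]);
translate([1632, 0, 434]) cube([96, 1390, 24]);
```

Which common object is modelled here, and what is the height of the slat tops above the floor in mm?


A bed frame. The slat-top height is 458 mm.

Four posts, four rails, and a row of slats — a bed frame. Slats sit on the rails at z = 248 + 186 = 434; with slat thickness 24, the top is 458 mm.


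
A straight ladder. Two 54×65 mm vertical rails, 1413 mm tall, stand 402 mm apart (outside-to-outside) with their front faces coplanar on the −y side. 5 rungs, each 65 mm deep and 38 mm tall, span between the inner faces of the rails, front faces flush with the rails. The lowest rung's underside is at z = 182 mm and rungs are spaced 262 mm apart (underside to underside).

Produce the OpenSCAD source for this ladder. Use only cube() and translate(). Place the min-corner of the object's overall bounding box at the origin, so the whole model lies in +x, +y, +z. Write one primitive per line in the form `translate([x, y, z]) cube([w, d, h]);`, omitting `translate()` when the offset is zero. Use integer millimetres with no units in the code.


cube([54, 65, 1413]);
translate([348, 0, 0]) cube([54, 65, 1413]);
translate([54, 0, 182]) cube([294, 65, 38]);
translate([54, 0, 444]) cube([294, 65, 38]);
translate([54, 0, 706]) cube([294, 65, 38]);
translate([54, 0, 968]) cube([294, 65, 38]);
translate([54, 0, 1230]) cube([294, 65, 38]);


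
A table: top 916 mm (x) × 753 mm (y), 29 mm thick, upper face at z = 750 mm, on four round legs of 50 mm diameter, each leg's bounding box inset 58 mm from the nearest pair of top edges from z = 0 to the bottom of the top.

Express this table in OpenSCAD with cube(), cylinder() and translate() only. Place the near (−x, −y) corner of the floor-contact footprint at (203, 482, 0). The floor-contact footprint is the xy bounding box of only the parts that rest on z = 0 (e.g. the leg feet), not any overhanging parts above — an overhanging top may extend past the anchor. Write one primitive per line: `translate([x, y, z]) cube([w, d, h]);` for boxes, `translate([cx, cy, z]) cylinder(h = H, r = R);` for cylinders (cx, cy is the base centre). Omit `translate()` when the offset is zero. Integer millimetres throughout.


// leg_h = 750 - 29 = 721
translate([145, 424, 721]) cube([916, 753, 29]);
translate([228, 507, 0]) cylinder(h = 721, r = 25);
translate([978, 507, 0]) cylinder(h = 721, r = 25);
translate([228, 1094, 0]) cylinder(h = 721, r = 25);
translate([978, 1094, 0]) cylinder(h = 721, r = 25);


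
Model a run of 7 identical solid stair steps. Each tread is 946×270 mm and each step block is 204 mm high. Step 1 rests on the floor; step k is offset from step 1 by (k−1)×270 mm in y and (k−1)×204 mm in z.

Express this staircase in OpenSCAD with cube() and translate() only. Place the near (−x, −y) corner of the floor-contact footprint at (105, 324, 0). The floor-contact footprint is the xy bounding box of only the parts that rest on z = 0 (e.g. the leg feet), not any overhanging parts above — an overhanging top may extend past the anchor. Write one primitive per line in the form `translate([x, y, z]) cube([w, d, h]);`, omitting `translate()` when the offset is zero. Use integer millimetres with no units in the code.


translate([105, 324, 0]) cube([946, 270, 204]);
translate([105, 594, 204]) cube([946, 270, 204]);
translate([105, 864, 408]) cube([946, 270, 204]);
translate([105, 1134, 612]) cube([946, 270, 204]);
translate([105, 1404, 816]) cube([946, 270, 204]);
translate([105, 1674, 1020]) cube([946, 270, 204]);
translate([105, 1944, 1224]) cube([946, 270, 204]);


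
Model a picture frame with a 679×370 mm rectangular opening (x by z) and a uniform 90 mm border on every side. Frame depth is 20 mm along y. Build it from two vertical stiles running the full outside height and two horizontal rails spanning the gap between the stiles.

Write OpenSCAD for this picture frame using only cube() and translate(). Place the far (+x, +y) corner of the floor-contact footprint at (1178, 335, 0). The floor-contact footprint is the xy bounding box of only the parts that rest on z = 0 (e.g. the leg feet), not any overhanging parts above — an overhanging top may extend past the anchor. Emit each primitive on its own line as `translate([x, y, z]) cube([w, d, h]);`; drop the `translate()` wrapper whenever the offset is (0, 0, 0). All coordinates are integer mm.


translate([319, 315, 0]) cube([90, 20, 550]);
translate([1088, 315, 0]) cube([90, 20, 550]);
translate([409, 315, 0]) cube([679, 20, 90]);
translate([409, 315, 460]) cube([679, 20, 90]);


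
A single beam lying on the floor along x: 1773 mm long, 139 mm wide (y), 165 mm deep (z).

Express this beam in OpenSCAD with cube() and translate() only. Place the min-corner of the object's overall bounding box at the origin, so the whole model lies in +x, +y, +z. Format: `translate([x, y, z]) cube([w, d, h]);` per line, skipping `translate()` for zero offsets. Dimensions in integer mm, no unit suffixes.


cube([1773, 139, 165]);


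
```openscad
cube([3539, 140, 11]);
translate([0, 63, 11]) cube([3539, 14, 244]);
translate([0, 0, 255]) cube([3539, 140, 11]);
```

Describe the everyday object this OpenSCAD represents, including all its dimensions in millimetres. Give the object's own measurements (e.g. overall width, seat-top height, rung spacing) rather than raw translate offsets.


An I-beam lying along x, 3539 mm long. Overall section height 266 mm. Two flanges 140 mm wide (y) and 11 mm thick, one on the floor and one at the top; a web 14 mm thick runs between them, centred on the flange width.


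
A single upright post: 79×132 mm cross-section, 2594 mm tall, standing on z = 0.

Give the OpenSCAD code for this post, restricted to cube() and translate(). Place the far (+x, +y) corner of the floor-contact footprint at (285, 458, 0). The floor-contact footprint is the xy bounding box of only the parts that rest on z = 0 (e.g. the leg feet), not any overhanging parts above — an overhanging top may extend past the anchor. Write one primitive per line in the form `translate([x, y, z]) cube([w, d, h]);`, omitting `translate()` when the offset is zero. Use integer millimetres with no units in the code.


translate([206, 326, 0]) cube([79, 132, 2594]);


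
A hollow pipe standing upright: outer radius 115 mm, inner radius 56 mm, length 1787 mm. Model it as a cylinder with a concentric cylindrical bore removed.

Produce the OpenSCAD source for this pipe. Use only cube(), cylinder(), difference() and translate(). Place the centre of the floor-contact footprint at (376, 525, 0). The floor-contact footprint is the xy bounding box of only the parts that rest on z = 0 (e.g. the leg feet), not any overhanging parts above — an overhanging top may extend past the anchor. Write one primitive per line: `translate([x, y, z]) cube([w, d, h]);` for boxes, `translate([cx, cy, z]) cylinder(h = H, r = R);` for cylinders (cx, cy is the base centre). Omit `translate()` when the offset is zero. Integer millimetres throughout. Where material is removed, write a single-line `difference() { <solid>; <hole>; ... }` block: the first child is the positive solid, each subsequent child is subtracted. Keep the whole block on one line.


difference() { translate([376, 525, 0]) cylinder(h = 1787, r = 115); translate([376, 525, 0]) cylinder(h = 1787, r = 56); }


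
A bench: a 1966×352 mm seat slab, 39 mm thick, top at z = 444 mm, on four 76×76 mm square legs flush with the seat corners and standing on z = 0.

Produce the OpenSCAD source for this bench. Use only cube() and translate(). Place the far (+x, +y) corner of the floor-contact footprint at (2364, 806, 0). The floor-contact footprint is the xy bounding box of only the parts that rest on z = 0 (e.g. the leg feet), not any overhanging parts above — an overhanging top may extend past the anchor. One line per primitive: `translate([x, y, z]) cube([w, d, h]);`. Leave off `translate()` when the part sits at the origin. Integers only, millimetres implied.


translate([398, 454, 405]) cube([1966, 352, 39]);
translate([398, 454, 0]) cube([76, 76, 405]);
translate([398, 730, 0]) cube([76, 76, 405]);
translate([2288, 454, 0]) cube([76, 76, 405]);
translate([2288, 730, 0]) cube([76, 76, 405]);


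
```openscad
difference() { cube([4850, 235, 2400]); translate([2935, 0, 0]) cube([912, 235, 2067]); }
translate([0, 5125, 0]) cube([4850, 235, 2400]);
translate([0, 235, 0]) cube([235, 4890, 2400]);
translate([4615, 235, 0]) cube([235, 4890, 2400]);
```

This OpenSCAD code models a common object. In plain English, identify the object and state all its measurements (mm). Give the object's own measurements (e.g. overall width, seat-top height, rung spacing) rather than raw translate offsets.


A single room: four walls, each 2400 mm tall and 235 mm thick, enclosing an outside footprint 4850×5360 mm (x × y), no floor or roof. The front and back walls (−y and +y sides) run the full x-width; the side walls fit between their inner faces. A door opening 912 mm wide and 2067 mm tall is cut through the front wall from the floor up, its −x edge 2935 mm from the wall's −x end.


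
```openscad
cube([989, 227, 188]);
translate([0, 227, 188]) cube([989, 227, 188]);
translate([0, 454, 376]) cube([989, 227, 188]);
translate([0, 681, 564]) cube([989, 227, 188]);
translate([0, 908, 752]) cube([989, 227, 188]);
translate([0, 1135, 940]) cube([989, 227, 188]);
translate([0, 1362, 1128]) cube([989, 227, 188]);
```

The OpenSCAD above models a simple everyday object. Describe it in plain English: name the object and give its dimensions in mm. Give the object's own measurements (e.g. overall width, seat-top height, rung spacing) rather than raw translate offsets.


A straight staircase of 7 solid steps. Each step is 989 mm wide (x), 227 mm deep (y, the going) and 188 mm tall (the rise). The first step rests on the floor; each subsequent step sits one going further in +y and one rise higher in +z, directly behind and above the previous step with no overlap.


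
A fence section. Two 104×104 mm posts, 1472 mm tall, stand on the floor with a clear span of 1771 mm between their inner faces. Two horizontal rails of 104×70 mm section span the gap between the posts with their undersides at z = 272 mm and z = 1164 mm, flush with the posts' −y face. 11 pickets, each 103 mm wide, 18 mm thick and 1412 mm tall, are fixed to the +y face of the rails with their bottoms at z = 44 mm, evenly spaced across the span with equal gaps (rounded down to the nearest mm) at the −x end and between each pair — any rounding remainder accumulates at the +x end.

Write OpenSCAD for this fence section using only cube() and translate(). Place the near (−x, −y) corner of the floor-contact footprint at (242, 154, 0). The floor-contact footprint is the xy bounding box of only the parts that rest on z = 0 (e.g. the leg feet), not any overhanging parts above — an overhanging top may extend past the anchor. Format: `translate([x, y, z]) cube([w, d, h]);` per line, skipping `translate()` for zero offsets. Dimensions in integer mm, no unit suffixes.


translate([242, 154, 0]) cube([104, 104, 1472]);
translate([2117, 154, 0]) cube([104, 104, 1472]);
translate([346, 154, 272]) cube([1771, 104, 70]);
translate([346, 154, 1164]) cube([1771, 104, 70]);
translate([399, 258, 44]) cube([103, 18, 1412]);
translate([555, 258, 44]) cube([103, 18, 1412]);
translate([711, 258, 44]) cube([103, 18, 1412]);
translate([867, 258, 44]) cube([103, 18, 1412]);
translate([1023, 258, 44]) cube([103, 18, 1412]);
translate([1179, 258, 44]) cube([103, 18, 1412]);
translate([1335, 258, 44]) cube([103, 18, 1412]);
translate([1491, 258, 44]) cube([103, 18, 1412]);
translate([1647, 258, 44]) cube([103, 18, 1412]);
translate([1803, 258, 44]) cube([103, 18, 1412]);
translate([1959, 258, 44]) cube([103, 18, 1412]);


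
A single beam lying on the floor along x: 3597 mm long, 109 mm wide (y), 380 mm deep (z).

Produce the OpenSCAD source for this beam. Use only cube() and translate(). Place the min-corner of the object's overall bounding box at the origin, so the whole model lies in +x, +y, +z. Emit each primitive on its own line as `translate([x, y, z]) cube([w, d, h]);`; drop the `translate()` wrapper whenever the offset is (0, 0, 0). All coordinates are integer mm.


cube([3597, 109, 380]);


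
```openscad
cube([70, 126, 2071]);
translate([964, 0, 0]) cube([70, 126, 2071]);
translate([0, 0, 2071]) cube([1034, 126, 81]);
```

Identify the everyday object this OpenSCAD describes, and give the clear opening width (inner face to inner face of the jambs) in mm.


A door frame. The clear opening width is 894 mm.

Two 2071 mm tall posts with a header on top — a door frame. The left jamb is 70 mm wide at x = 0; the right jamb starts at x = 964. The clear opening is 964 − 70 = 894 mm.


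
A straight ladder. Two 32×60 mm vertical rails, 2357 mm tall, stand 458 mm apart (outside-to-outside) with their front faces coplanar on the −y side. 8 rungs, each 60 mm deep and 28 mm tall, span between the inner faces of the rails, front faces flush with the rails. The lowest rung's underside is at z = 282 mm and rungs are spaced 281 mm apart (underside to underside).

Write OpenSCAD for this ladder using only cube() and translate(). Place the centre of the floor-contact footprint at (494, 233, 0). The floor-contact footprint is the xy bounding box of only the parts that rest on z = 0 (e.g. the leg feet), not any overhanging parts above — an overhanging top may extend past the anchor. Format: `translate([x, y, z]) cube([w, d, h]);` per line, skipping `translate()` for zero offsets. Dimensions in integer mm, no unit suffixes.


translate([265, 203, 0]) cube([32, 60, 2357]);
translate([691, 203, 0]) cube([32, 60, 2357]);
translate([297, 203, 282]) cube([394, 60, 28]);
translate([297, 203, 563]) cube([394, 60, 28]);
translate([297, 203, 844]) cube([394, 60, 28]);
translate([297, 203, 1125]) cube([394, 60, 28]);
translate([297, 203, 1406]) cube([394, 60, 28]);
translate([297, 203, 1687]) cube([394, 60, 28]);
translate([297, 203, 1968]) cube([394, 60, 28]);
translate([297, 203, 2249]) cube([394, 60, 28]);


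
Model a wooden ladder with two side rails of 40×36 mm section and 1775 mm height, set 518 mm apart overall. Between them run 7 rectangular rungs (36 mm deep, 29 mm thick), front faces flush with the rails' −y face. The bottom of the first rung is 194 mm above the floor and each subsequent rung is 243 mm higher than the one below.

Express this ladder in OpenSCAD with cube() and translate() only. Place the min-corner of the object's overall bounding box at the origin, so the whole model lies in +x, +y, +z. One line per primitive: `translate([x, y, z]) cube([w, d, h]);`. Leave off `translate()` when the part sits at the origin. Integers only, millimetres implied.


cube([40, 36, 1775]);
translate([478, 0, 0]) cube([40, 36, 1775]);
translate([40, 0, 194]) cube([438, 36, 29]);
translate([40, 0, 437]) cube([438, 36, 29]);
translate([40, 0, 680]) cube([438, 36, 29]);
translate([40, 0, 923]) cube([438, 36, 29]);
translate([40, 0, 1166]) cube([438, 36, 29]);
translate([40, 0, 1409]) cube([438, 36, 29]);
translate([40, 0, 1652]) cube([438, 36, 29]);


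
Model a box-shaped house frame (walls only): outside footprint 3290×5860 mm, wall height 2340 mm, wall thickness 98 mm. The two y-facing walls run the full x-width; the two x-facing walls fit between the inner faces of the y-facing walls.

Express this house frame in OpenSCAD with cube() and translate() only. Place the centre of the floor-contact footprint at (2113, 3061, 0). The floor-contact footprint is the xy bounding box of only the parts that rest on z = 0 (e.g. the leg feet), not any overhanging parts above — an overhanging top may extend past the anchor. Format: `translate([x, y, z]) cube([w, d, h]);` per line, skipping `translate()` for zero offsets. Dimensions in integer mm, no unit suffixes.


translate([468, 131, 0]) cube([3290, 98, 2340]);
translate([468, 5893, 0]) cube([3290, 98, 2340]);
translate([468, 229, 0]) cube([98, 5664, 2340]);
translate([3660, 229, 0]) cube([98, 5664, 2340]);
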